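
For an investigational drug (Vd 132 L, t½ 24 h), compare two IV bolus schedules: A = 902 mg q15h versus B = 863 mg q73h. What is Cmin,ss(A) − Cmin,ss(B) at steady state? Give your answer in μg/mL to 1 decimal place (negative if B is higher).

11.7 μg/mL

Regimen A: f = (1/2)^(15/24) ≈ 0.6484; Cmin,ss = (902/132)·f/(1−f) ≈ 12.602 μg/mL.
Regimen B: f = (1/2)^(73/24) ≈ 0.1214; Cmin,ss = (863/132)·f/(1−f) ≈ 0.903 μg/mL.
Difference ≈ 12.602 − 0.903 ≈ 11.699 μg/mL.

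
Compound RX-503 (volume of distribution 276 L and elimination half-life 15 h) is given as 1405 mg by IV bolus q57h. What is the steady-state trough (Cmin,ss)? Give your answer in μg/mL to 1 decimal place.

τ/t½ = 57/15 ≈ 3.8, so fraction remaining f = (1/2)^(57/15) ≈ 0.0718.
Accumulation ratio R = 1/(1 − f) ≈ 1/0.9282 ≈ 1.0774.
Single-dose peak C₀ = D/Vd = 1405/276 ≈ 5.091 μg/mL.
Steady-state peak Cmax,ss = C₀·R ≈ 5.091 × 1.0774 ≈ 5.485 μg/mL.
One interval later, Cmin,ss = Cmax,ss·e^(−kτ) ≈ 5.485 × 0.0718 ≈ 0.394 μg/mL.

0.4 μg/mL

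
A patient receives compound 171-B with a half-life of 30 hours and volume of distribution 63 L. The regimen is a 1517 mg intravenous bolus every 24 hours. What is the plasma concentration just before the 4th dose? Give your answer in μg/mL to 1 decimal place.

f = (1/2)^(τ/t½) = (1/2)^(24/30) ≈ 0.5743.
C₀ = D/Vd = 1517/63 ≈ 24.079 μg/mL.
Before the 4th dose, 3 doses have been given. Superposition: Cmin = C₀·(f + f² + … + f^3).
≈ 24.079 × (0.5743 + 0.3298 + 0.1894) ≈ 24.079 × 1.0935 ≈ 26.330 μg/mL.

26.3 μg/mL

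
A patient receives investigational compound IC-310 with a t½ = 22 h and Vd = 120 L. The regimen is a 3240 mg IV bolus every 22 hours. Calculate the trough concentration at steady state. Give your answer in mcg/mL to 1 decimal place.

τ = 22 h = 1 half-life, so f = (1/2)^1 = 0.5.
Accumulation ratio R = 1/(1 − f) = 1/0.5 = 2/1.
Single-dose peak C₀ = D/Vd = 3240/120 = 27 mcg/mL.
Steady-state peak Cmax,ss = C₀·R = 27 × 2/1 ≈ 54.000 mcg/mL.
Steady-state trough Cmin,ss = Cmax,ss·f ≈ 54.000 × 0.5 ≈ 27.000 mcg/mL.

27.0 mcg/mL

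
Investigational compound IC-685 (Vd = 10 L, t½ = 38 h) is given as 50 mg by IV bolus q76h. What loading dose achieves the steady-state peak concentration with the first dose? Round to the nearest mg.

f = (1/2)^(76/38) ≈ 0.250000; accumulation ratio R = 1/(1−f) ≈ 1.33333.
Loading dose to hit Cmax,ss on first dose: D_load = D_maint·R ≈ 50 × 1.33333 ≈ 66.67 mg.

67 mg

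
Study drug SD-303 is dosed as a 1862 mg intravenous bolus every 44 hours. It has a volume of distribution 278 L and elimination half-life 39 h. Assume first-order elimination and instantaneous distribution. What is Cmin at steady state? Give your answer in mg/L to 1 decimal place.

τ/t½ = 44/39 ≈ 1.1282, so fraction remaining f = (1/2)^(44/39) ≈ 0.4575.
Each bolus raises the concentration by D/Vd = 1862/278 ≈ 6.698 mg/L.
Steady-state trough Cmin,ss = C₀·f/(1−f) ≈ 6.698 × 0.4575/0.5425 ≈ 5.649 mg/L.

5.6 mg/L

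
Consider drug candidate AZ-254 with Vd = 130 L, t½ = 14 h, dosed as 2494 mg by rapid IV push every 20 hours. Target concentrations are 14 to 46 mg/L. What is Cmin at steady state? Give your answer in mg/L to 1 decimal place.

11.3 mg/L

Over one 20-h interval, 20/14 ≈ 1.4286 half-lives elapse, leaving f ≈ 0.3715 of each dose.
At steady state, accumulation factor R = 1/(1 − e^(−kτ)) ≈ 1.5911.
Single-dose peak C₀ = D/Vd = 2494/130 ≈ 19.185 mg/L.
Cmax,ss = C₀/(1 − f) ≈ 19.185/0.6285 ≈ 30.525 mg/L.
One interval later, Cmin,ss = Cmax,ss·e^(−kτ) ≈ 30.525 × 0.3715 ≈ 11.340 mg/L.
Trough 11.3 mg/L vs MEC 14 mg/L: subtherapeutic.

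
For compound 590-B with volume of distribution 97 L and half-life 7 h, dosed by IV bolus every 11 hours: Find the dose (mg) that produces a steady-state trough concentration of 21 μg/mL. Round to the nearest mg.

τ/t½ = 11/7 ≈ 1.5714, so f = (1/2)^(11/7) ≈ 0.336475.
Cmin,ss = (D/Vd)·f/(1−f), so D = Cmin,ss·Vd·(1−f)/f.
D = 21 × 97 × (1−f)/f ≈ 21 × 97 × 1.97199 ≈ 4016.94 mg.

4017 mg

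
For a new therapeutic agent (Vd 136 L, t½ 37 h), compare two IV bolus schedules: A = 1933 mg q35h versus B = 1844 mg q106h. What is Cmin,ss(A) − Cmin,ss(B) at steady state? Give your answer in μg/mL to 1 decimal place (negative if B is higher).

13.2 μg/mL

Regimen A: f = (1/2)^(35/37) ≈ 0.5191; Cmin,ss = (1933/136)·f/(1−f) ≈ 15.342 μg/mL.
Regimen B: f = (1/2)^(106/37) ≈ 0.1373; Cmin,ss = (1844/136)·f/(1−f) ≈ 2.158 μg/mL.
Difference ≈ 15.342 − 2.158 ≈ 13.184 μg/mL.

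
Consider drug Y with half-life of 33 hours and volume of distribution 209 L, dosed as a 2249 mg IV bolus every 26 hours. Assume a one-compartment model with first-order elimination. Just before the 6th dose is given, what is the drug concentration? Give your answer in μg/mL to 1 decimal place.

f = (1/2)^(τ/t½) = (1/2)^(26/33) ≈ 0.5792.
C₀ = D/Vd = 2249/209 ≈ 10.761 μg/mL.
Before the 6th dose, 5 doses have been given. Superposition: Cmin = C₀·(f + f² + … + f^5).
≈ 10.761 × (0.5792 + 0.3355 + 0.1943 + 0.1125 + 0.0652) ≈ 10.761 × 1.2867 ≈ 13.846 μg/mL.

13.8 μg/mL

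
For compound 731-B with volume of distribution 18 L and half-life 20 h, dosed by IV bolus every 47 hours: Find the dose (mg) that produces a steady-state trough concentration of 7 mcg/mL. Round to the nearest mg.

516 mg

τ/t½ = 47/20 ≈ 2.35, so f = (1/2)^(47/20) ≈ 0.196146.
Cmin,ss = (D/Vd)·f/(1−f), so D = Cmin,ss·Vd·(1−f)/f.
D = 7 × 18 × (1−f)/f ≈ 7 × 18 × 4.09824 ≈ 516.38 mg.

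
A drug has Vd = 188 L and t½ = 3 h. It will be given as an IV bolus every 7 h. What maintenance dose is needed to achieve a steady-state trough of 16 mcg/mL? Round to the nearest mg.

12151 mg

τ/t½ = 7/3 ≈ 2.3333, so f = (1/2)^(7/3) ≈ 0.198425.
Cmin,ss = (D/Vd)·f/(1−f), so D = Cmin,ss·Vd·(1−f)/f.
D = 16 × 188 × (1−f)/f ≈ 16 × 188 × 4.03969 ≈ 12151.39 mg.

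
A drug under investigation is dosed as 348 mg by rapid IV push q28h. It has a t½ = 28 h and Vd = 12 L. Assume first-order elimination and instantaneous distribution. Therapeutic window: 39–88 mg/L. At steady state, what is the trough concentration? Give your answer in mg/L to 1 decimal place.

29.0 mg/L

The dosing interval is 1 half-life, so f = 2^(−1) = 0.5.
Accumulation ratio R = 1/(1 − f) = 1/0.5 = 2/1.
Single-dose peak C₀ = D/Vd = 348/12 = 29 mg/L.
Steady-state peak Cmax,ss = C₀·R = 29 × 2/1 ≈ 58.000 mg/L.
Steady-state trough Cmin,ss = Cmax,ss·f ≈ 58.000 × 0.5 ≈ 29.000 mg/L.
Trough 29.0 mg/L vs MEC 39 mg/L: subtherapeutic.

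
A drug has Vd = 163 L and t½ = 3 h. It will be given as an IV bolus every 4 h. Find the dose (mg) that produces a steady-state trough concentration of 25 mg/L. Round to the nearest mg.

6193 mg

τ/t½ = 4/3 ≈ 1.3333, so f = (1/2)^(4/3) ≈ 0.396850.
Cmin,ss = (D/Vd)·f/(1−f), so D = Cmin,ss·Vd·(1−f)/f.
D = 25 × 163 × (1−f)/f ≈ 25 × 163 × 1.51984 ≈ 6193.35 mg.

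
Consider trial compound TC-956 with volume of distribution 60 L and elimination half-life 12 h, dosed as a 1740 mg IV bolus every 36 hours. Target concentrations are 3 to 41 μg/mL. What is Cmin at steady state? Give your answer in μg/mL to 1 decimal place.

The dosing interval is 3 half-lives, so f = 2^(−3) = 0.125.
At steady state, R = 1/(1 − 0.125) = 8/7.
Single-dose peak C₀ = D/Vd = 1740/60 = 29 μg/mL.
Steady-state peak Cmax,ss = C₀·R = 29 × 8/7 ≈ 33.143 μg/mL.
Steady-state trough Cmin,ss = Cmax,ss·f ≈ 33.143 × 0.125 ≈ 4.143 μg/mL.
Trough 4.1 μg/mL vs MEC 3 μg/mL: adequate.

4.1 μg/mL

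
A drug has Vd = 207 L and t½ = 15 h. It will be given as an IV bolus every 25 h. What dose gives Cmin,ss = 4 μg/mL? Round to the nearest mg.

1801 mg

τ/t½ = 25/15 ≈ 1.6667, so f = (1/2)^(25/15) ≈ 0.314980.
Cmin,ss = (D/Vd)·f/(1−f), so D = Cmin,ss·Vd·(1−f)/f.
D = 4 × 207 × (1−f)/f ≈ 4 × 207 × 2.17480 ≈ 1800.73 mg.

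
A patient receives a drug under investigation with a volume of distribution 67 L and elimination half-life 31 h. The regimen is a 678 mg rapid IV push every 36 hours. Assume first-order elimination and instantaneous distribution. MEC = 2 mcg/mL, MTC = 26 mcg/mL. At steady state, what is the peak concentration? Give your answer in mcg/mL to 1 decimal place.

18.3 mcg/mL

k = ln2/t½ = ln2/31 ≈ 0.022360 h⁻¹; fraction remaining f = e^(−kτ) = e^(−0.022360×36) ≈ 0.4471.
At steady state, accumulation factor R = 1/(1 − e^(−kτ)) ≈ 1.8086.
Single-dose peak C₀ = D/Vd = 678/67 ≈ 10.119 mcg/mL.
Steady-state peak Cmax,ss = C₀·R ≈ 10.119 × 1.8086 ≈ 18.301 mcg/mL.
Peak 18.3 mcg/mL vs MTC 26 mcg/mL: below toxic threshold.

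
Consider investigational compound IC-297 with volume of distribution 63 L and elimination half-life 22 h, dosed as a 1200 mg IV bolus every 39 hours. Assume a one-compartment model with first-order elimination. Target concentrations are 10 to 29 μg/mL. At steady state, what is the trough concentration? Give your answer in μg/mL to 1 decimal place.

7.9 μg/mL

Over one 39-h interval, 39/22 ≈ 1.7727 half-lives elapse, leaving f ≈ 0.2927 of each dose.
Single-dose peak C₀ = D/Vd = 1200/63 ≈ 19.048 μg/mL.
Steady-state trough Cmin,ss = C₀·f/(1−f) ≈ 19.048 × 0.2927/0.7073 ≈ 7.883 μg/mL.
Trough 7.9 μg/mL vs MEC 10 μg/mL: subtherapeutic.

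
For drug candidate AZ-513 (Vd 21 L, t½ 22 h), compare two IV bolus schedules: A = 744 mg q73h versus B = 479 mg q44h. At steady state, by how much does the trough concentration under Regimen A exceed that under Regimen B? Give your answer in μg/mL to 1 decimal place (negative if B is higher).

-3.7 μg/mL

Regimen A: f = (1/2)^(73/22) ≈ 0.1003; Cmin,ss = (744/21)·f/(1−f) ≈ 3.950 μg/mL.
Regimen B: f = (1/2)^(44/22) ≈ 0.2500; Cmin,ss = (479/21)·f/(1−f) ≈ 7.603 μg/mL.
Difference ≈ 3.950 − 7.603 ≈ -3.653 μg/mL.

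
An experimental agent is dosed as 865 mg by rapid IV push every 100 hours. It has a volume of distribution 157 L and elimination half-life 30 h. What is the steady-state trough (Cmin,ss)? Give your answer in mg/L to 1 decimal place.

k = ln2/t½ = ln2/30 ≈ 0.023105 h⁻¹; fraction remaining f = e^(−kτ) = e^(−0.023105×100) ≈ 0.0992.
Single-dose peak C₀ = D/Vd = 865/157 ≈ 5.510 mg/L.
Steady-state trough Cmin,ss = C₀·f/(1−f) ≈ 5.510 × 0.0992/0.9008 ≈ 0.607 mg/L.

0.6 mg/L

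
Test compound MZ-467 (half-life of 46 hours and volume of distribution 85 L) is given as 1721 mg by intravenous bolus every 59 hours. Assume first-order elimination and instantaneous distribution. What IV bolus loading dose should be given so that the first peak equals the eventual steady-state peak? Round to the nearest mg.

f = (1/2)^(59/46) ≈ 0.411052; accumulation ratio R = 1/(1−f) ≈ 1.69794.
Loading dose to hit Cmax,ss on first dose: D_load = D_maint·R ≈ 1721 × 1.69794 ≈ 2922.15 mg.

2922 mg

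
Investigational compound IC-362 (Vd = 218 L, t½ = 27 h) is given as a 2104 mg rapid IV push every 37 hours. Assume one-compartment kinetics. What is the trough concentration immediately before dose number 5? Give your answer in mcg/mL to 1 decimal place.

f = (1/2)^(τ/t½) = (1/2)^(37/27) ≈ 0.3868.
C₀ = D/Vd = 2104/218 ≈ 9.651 mcg/mL.
Before the 5th dose, 4 doses have been given. Superposition: Cmin = C₀·(f + f² + … + f^4).
≈ 9.651 × (0.3868 + 0.1496 + 0.0579 + 0.0224) ≈ 9.651 × 0.6167 ≈ 5.952 mcg/mL.

6.0 mcg/mL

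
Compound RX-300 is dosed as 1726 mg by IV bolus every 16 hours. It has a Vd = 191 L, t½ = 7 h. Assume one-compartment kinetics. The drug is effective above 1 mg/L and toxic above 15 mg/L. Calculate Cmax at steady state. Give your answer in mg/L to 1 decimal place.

Over one 16-h interval, 16/7 ≈ 2.2857 half-lives elapse, leaving f ≈ 0.2051 of each dose.
At steady state, accumulation factor R = 1/(1 − e^(−kτ)) ≈ 1.2580.
Single-dose peak C₀ = D/Vd = 1726/191 ≈ 9.037 mg/L.
Steady-state peak Cmax,ss = C₀·R ≈ 9.037 × 1.2580 ≈ 11.369 mg/L.
Peak 11.4 mg/L vs MTC 15 mg/L: below toxic threshold.

11.4 mg/L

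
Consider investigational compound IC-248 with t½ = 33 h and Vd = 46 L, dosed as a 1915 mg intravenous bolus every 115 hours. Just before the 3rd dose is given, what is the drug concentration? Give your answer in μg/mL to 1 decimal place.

f = (1/2)^(τ/t½) = (1/2)^(115/33) ≈ 0.0893.
C₀ = D/Vd = 1915/46 ≈ 41.630 μg/mL.
Before the 3rd dose, 2 doses have been given. Superposition: Cmin = C₀·(f + f²).
≈ 41.630 × (0.0893 + 0.0080) ≈ 41.630 × 0.0973 ≈ 4.051 μg/mL.

4.1 μg/mL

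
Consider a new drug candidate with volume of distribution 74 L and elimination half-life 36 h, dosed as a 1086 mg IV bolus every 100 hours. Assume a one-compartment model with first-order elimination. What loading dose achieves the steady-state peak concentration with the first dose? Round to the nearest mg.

1271 mg

f = (1/2)^(100/36) ≈ 0.145816; accumulation ratio R = 1/(1−f) ≈ 1.17071.
Loading dose to hit Cmax,ss on first dose: D_load = D_maint·R ≈ 1086 × 1.17071 ≈ 1271.39 mg.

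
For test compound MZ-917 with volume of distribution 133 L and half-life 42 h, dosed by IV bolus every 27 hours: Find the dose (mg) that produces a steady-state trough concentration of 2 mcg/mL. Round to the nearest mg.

τ/t½ = 27/42 ≈ 0.64286, so f = (1/2)^(27/42) ≈ 0.640443.
Cmin,ss = (D/Vd)·f/(1−f), so D = Cmin,ss·Vd·(1−f)/f.
D = 2 × 133 × (1−f)/f ≈ 2 × 133 × 0.56142 ≈ 149.34 mg.

149 mg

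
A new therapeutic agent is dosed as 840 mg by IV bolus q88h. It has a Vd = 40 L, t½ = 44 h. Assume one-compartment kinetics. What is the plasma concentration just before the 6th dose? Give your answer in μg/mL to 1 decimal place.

7.0 μg/mL

f = (1/2)^(τ/t½) = (1/2)^(88/44) ≈ 0.2500.
C₀ = D/Vd = 840/40 ≈ 21.000 μg/mL.
Before the 6th dose, 5 doses have been given. Superposition: Cmin = C₀·(f + f² + … + f^5).
≈ 21.000 × (0.2500 + 0.0625 + 0.0156 + 0.0039 + 0.0010) ≈ 21.000 × 0.3330 ≈ 6.993 μg/mL.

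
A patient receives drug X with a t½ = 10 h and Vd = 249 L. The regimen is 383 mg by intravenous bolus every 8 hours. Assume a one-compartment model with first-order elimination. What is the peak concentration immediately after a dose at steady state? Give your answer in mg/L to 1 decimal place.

3.6 mg/L

k = ln2/t½ = ln2/10 ≈ 0.069315 h⁻¹; fraction remaining f = e^(−kτ) = e^(−0.069315×8) ≈ 0.5743.
At steady state, accumulation factor R = 1/(1 − e^(−kτ)) ≈ 2.3491.
Single-dose peak C₀ = D/Vd = 383/249 ≈ 1.538 mg/L.
Steady-state peak Cmax,ss = C₀·R ≈ 1.538 × 2.3491 ≈ 3.613 mg/L.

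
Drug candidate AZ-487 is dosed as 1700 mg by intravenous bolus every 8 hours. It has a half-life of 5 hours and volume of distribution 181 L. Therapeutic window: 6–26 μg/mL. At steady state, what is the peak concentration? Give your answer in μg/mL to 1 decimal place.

τ/t½ = 8/5 ≈ 1.6, so fraction remaining f = (1/2)^(8/5) ≈ 0.3299.
At steady state, accumulation factor R = 1/(1 − e^(−kτ)) ≈ 1.4923.
Each bolus raises the concentration by D/Vd = 1700/181 ≈ 9.392 μg/mL.
Cmax,ss = C₀/(1 − f) ≈ 9.392/0.6701 ≈ 14.016 μg/mL.
Peak 14.0 μg/mL vs MTC 26 μg/mL: below toxic threshold.

14.0 μg/mL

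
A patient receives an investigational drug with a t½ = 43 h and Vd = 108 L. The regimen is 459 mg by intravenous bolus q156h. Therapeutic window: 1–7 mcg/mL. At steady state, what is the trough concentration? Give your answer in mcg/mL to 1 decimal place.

k = ln2/t½ = ln2/43 ≈ 0.016120 h⁻¹; fraction remaining f = e^(−kτ) = e^(−0.016120×156) ≈ 0.0809.
At steady state, accumulation factor R = 1/(1 − e^(−kτ)) ≈ 1.0880.
Each bolus raises the concentration by D/Vd = 459/108 ≈ 4.250 mcg/mL.
Steady-state peak Cmax,ss = C₀·R ≈ 4.250 × 1.0880 ≈ 4.624 mcg/mL.
Steady-state trough Cmin,ss = Cmax,ss·f ≈ 4.624 × 0.0809 ≈ 0.374 mcg/mL.
Trough 0.4 mcg/mL vs MEC 1 mcg/mL: subtherapeutic.

0.4 mcg/mL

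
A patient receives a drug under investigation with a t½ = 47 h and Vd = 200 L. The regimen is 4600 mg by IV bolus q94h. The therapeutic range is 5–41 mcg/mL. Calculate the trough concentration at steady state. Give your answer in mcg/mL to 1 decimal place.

The dosing interval is 2 half-lives, so f = 2^(−2) = 0.25.
Accumulation ratio R = 1/(1 − f) = 1/0.75 = 4/3.
Single-dose peak C₀ = D/Vd = 4600/200 = 23 mcg/mL.
Steady-state peak Cmax,ss = C₀·R = 23 × 4/3 ≈ 30.667 mcg/mL.
Steady-state trough Cmin,ss = Cmax,ss·f ≈ 30.667 × 0.25 ≈ 7.667 mcg/mL.
Trough 7.7 mcg/mL vs MEC 5 mcg/mL: adequate.

7.7 mcg/mL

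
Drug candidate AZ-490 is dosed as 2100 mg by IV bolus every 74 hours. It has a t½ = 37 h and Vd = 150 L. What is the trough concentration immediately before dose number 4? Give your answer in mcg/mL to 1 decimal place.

f = (1/2)^(τ/t½) = (1/2)^(74/37) ≈ 0.2500.
C₀ = D/Vd = 2100/150 ≈ 14.000 mcg/mL.
Before the 4th dose, 3 doses have been given. Superposition: Cmin = C₀·(f + f² + … + f^3).
≈ 14.000 × (0.2500 + 0.0625 + 0.0156) ≈ 14.000 × 0.3281 ≈ 4.593 mcg/mL.

4.6 mcg/mL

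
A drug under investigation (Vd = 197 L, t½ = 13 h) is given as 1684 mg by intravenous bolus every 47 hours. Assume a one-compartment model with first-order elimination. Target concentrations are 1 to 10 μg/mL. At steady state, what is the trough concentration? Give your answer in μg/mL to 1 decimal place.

0.8 μg/mL

Over one 47-h interval, 47/13 ≈ 3.6154 half-lives elapse, leaving f ≈ 0.0816 of each dose.
Single-dose peak C₀ = D/Vd = 1684/197 ≈ 8.548 μg/mL.
Steady-state trough Cmin,ss = C₀·f/(1−f) ≈ 8.548 × 0.0816/0.9184 ≈ 0.759 μg/mL.
Trough 0.8 μg/mL vs MEC 1 μg/mL: subtherapeutic.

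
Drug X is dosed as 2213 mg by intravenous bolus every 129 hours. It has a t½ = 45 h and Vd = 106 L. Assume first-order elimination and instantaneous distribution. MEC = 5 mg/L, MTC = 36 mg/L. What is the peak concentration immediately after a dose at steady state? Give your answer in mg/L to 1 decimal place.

k = ln2/t½ = ln2/45 ≈ 0.015403 h⁻¹; fraction remaining f = e^(−kτ) = e^(−0.015403×129) ≈ 0.1371.
Accumulation ratio R = 1/(1 − f) ≈ 1/0.8629 ≈ 1.1589.
Each bolus raises the concentration by D/Vd = 2213/106 ≈ 20.877 mg/L.
Steady-state peak Cmax,ss = C₀·R ≈ 20.877 × 1.1589 ≈ 24.194 mg/L.
Peak 24.2 mg/L vs MTC 36 mg/L: below toxic threshold.

24.2 mg/L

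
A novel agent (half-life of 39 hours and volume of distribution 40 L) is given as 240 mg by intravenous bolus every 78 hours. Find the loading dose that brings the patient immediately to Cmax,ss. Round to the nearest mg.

320 mg

f = (1/2)^(78/39) ≈ 0.250000; accumulation ratio R = 1/(1−f) ≈ 1.33333.
Loading dose to hit Cmax,ss on first dose: D_load = D_maint·R ≈ 240 × 1.33333 ≈ 320.00 mg.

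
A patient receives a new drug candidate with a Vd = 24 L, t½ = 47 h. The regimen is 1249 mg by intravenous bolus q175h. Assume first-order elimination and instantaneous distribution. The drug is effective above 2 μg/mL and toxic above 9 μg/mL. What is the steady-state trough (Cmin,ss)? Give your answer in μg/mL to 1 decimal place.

4.3 μg/mL

τ/t½ = 175/47 ≈ 3.7234, so fraction remaining f = (1/2)^(175/47) ≈ 0.0757.
Accumulation ratio R = 1/(1 − f) ≈ 1/0.9243 ≈ 1.0819.
Single-dose peak C₀ = D/Vd = 1249/24 ≈ 52.042 μg/mL.
Steady-state peak Cmax,ss = C₀·R ≈ 52.042 × 1.0819 ≈ 56.304 μg/mL.
Steady-state trough Cmin,ss = Cmax,ss·f ≈ 56.304 × 0.0757 ≈ 4.262 μg/mL.
Trough 4.3 μg/mL vs MEC 2 μg/mL: adequate.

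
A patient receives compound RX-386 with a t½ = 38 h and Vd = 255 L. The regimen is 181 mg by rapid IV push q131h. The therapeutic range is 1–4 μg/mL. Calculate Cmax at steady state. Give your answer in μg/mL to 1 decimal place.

Over one 131-h interval, 131/38 ≈ 3.4474 half-lives elapse, leaving f ≈ 0.0917 of each dose.
At steady state, accumulation factor R = 1/(1 − e^(−kτ)) ≈ 1.1010.
Single-dose peak C₀ = D/Vd = 181/255 ≈ 0.710 μg/mL.
Cmax,ss = C₀/(1 − f) ≈ 0.710/0.9083 ≈ 0.782 μg/mL.
Peak 0.8 μg/mL vs MTC 4 μg/mL: below toxic threshold.

0.8 μg/mL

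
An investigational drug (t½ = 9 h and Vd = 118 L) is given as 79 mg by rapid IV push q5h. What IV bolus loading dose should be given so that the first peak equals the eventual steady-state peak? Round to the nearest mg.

f = (1/2)^(5/9) ≈ 0.680395; accumulation ratio R = 1/(1−f) ≈ 3.12886.
Loading dose to hit Cmax,ss on first dose: D_load = D_maint·R ≈ 79 × 3.12886 ≈ 247.18 mg.

247 mg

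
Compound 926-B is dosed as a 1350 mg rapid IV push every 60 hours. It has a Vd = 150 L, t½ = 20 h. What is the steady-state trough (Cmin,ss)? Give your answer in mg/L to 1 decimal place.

1.3 mg/L

τ = 60 h = 3 half-lives, so f = (1/2)^3 = 0.125.
At steady state, R = 1/(1 − 0.125) = 8/7.
Single-dose peak C₀ = D/Vd = 1350/150 = 9 mg/L.
Steady-state peak Cmax,ss = C₀·R = 9 × 8/7 ≈ 10.286 mg/L.
Steady-state trough Cmin,ss = Cmax,ss·f ≈ 10.286 × 0.125 ≈ 1.286 mg/L.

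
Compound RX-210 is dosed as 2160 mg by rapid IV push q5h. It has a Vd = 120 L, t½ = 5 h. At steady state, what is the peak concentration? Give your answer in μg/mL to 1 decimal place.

36.0 μg/mL

The dosing interval is 1 half-life, so f = 2^(−1) = 0.5.
At steady state, R = 1/(1 − 0.5) = 2/1.
Single-dose peak C₀ = D/Vd = 2160/120 = 18 μg/mL.
Steady-state peak Cmax,ss = C₀·R = 18 × 2/1 ≈ 36.000 μg/mL.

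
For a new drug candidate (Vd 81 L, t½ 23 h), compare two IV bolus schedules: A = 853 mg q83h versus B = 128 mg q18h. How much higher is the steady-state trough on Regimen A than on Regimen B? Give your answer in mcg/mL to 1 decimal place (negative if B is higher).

-1.3 mcg/mL

Regimen A: f = (1/2)^(83/23) ≈ 0.0820; Cmin,ss = (853/81)·f/(1−f) ≈ 0.941 mcg/mL.
Regimen B: f = (1/2)^(18/23) ≈ 0.5813; Cmin,ss = (128/81)·f/(1−f) ≈ 2.194 mcg/mL.
Difference ≈ 0.941 − 2.194 ≈ -1.253 mcg/mL.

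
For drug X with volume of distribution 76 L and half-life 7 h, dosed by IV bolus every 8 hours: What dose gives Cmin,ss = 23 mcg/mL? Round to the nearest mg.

τ/t½ = 8/7 ≈ 1.1429, so f = (1/2)^(8/7) ≈ 0.452862.
Cmin,ss = (D/Vd)·f/(1−f), so D = Cmin,ss·Vd·(1−f)/f.
D = 23 × 76 × (1−f)/f ≈ 23 × 76 × 1.20818 ≈ 2111.90 mg.

2112 mg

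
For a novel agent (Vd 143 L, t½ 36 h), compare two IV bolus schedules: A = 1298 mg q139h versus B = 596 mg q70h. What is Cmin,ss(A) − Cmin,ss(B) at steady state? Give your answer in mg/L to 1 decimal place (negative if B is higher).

-0.8 mg/L

Regimen A: f = (1/2)^(139/36) ≈ 0.0688; Cmin,ss = (1298/143)·f/(1−f) ≈ 0.671 mg/L.
Regimen B: f = (1/2)^(70/36) ≈ 0.2598; Cmin,ss = (596/143)·f/(1−f) ≈ 1.463 mg/L.
Difference ≈ 0.671 − 1.463 ≈ -0.792 mg/L.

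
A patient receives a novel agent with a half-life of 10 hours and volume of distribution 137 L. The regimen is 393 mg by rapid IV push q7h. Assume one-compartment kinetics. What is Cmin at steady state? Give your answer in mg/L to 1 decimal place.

4.6 mg/L

Over one 7-h interval, 7/10 ≈ 0.7 half-lives elapse, leaving f ≈ 0.6156 of each dose.
Each bolus raises the concentration by D/Vd = 393/137 ≈ 2.869 mg/L.
Steady-state trough Cmin,ss = C₀·f/(1−f) ≈ 2.869 × 0.6156/0.3844 ≈ 4.595 mg/L.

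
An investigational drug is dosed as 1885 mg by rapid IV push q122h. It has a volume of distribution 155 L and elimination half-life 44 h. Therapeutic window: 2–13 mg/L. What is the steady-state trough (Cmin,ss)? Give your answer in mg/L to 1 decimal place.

τ/t½ = 122/44 ≈ 2.7727, so fraction remaining f = (1/2)^(122/44) ≈ 0.1463.
Accumulation ratio R = 1/(1 − f) ≈ 1/0.8537 ≈ 1.1714.
Each bolus raises the concentration by D/Vd = 1885/155 ≈ 12.161 mg/L.
Steady-state peak Cmax,ss = C₀·R ≈ 12.161 × 1.1714 ≈ 14.245 mg/L.
One interval later, Cmin,ss = Cmax,ss·e^(−kτ) ≈ 14.245 × 0.1463 ≈ 2.084 mg/L.
Trough 2.1 mg/L vs MEC 2 mg/L: adequate.

2.1 mg/L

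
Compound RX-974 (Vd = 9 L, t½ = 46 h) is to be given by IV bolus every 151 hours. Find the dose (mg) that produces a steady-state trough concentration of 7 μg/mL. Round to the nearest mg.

550 mg

τ/t½ = 151/46 ≈ 3.2826, so f = (1/2)^(151/46) ≈ 0.102763.
Cmin,ss = (D/Vd)·f/(1−f), so D = Cmin,ss·Vd·(1−f)/f.
D = 7 × 9 × (1−f)/f ≈ 7 × 9 × 8.73113 ≈ 550.06 mg.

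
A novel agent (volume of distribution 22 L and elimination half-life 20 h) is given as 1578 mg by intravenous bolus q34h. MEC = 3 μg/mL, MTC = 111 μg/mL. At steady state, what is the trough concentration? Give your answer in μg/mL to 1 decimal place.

k = ln2/t½ = ln2/20 ≈ 0.034657 h⁻¹; fraction remaining f = e^(−kτ) = e^(−0.034657×34) ≈ 0.3078.
At steady state, accumulation factor R = 1/(1 − e^(−kτ)) ≈ 1.4447.
Single-dose peak C₀ = D/Vd = 1578/22 ≈ 71.727 μg/mL.
Cmax,ss = C₀/(1 − f) ≈ 71.727/0.6922 ≈ 103.622 μg/mL.
Steady-state trough Cmin,ss = Cmax,ss·f ≈ 103.622 × 0.3078 ≈ 31.895 μg/mL.
Trough 31.9 μg/mL vs MEC 3 μg/mL: adequate.

31.9 μg/mL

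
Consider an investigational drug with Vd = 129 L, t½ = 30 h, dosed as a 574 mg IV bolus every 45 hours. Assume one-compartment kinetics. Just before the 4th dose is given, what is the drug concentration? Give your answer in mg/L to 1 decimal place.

f = (1/2)^(τ/t½) = (1/2)^(45/30) ≈ 0.3536.
C₀ = D/Vd = 574/129 ≈ 4.450 mg/L.
Before the 4th dose, 3 doses have been given. Superposition: Cmin = C₀·(f + f² + … + f^3).
≈ 4.450 × (0.3536 + 0.1250 + 0.0442) ≈ 4.450 × 0.5228 ≈ 2.326 mg/L.

2.3 mg/L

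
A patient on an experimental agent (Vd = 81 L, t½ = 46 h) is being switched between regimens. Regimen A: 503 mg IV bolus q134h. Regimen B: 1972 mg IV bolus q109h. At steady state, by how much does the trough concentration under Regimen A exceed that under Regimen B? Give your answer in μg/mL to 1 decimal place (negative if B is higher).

-4.9 μg/mL

Regimen A: f = (1/2)^(134/46) ≈ 0.1328; Cmin,ss = (503/81)·f/(1−f) ≈ 0.951 μg/mL.
Regimen B: f = (1/2)^(109/46) ≈ 0.1935; Cmin,ss = (1972/81)·f/(1−f) ≈ 5.841 μg/mL.
Difference ≈ 0.951 − 5.841 ≈ -4.890 μg/mL.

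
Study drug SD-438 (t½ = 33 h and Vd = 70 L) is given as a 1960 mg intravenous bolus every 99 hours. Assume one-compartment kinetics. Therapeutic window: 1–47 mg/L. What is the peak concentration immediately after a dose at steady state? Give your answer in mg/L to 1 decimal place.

τ = 99 h = 3 half-lives, so f = (1/2)^3 = 0.125.
Accumulation ratio R = 1/(1 − f) = 1/0.875 = 8/7.
Single-dose peak C₀ = D/Vd = 1960/70 = 28 mg/L.
Steady-state peak Cmax,ss = C₀·R = 28 × 8/7 ≈ 32.000 mg/L.
Peak 32.0 mg/L vs MTC 47 mg/L: below toxic threshold.

32.0 mg/L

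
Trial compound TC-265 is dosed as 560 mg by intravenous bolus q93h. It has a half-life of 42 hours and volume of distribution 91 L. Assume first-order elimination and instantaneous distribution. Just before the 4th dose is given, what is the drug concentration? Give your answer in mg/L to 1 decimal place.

1.7 mg/L

f = (1/2)^(τ/t½) = (1/2)^(93/42) ≈ 0.2155.
C₀ = D/Vd = 560/91 ≈ 6.154 mg/L.
Before the 4th dose, 3 doses have been given. Superposition: Cmin = C₀·(f + f² + … + f^3).
≈ 6.154 × (0.2155 + 0.0464 + 0.0100) ≈ 6.154 × 0.2719 ≈ 1.673 mg/L.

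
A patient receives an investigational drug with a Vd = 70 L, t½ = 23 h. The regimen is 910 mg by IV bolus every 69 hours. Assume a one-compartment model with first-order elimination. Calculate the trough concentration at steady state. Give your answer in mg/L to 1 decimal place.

τ = 69 h = 3 half-lives, so f = (1/2)^3 = 0.125.
At steady state, R = 1/(1 − 0.125) = 8/7.
Single-dose peak C₀ = D/Vd = 910/70 = 13 mg/L.
Steady-state peak Cmax,ss = C₀·R = 13 × 8/7 ≈ 14.857 mg/L.
Steady-state trough Cmin,ss = Cmax,ss·f ≈ 14.857 × 0.125 ≈ 1.857 mg/L.

1.9 mg/L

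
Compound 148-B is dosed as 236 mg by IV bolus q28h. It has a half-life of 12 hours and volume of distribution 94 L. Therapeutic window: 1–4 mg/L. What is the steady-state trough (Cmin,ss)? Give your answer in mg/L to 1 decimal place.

0.6 mg/L

k = ln2/t½ = ln2/12 ≈ 0.057762 h⁻¹; fraction remaining f = e^(−kτ) = e^(−0.057762×28) ≈ 0.1984.
Each bolus raises the concentration by D/Vd = 236/94 ≈ 2.511 mg/L.
Steady-state trough Cmin,ss = C₀·f/(1−f) ≈ 2.511 × 0.1984/0.8016 ≈ 0.621 mg/L.
Trough 0.6 mg/L vs MEC 1 mg/L: subtherapeutic.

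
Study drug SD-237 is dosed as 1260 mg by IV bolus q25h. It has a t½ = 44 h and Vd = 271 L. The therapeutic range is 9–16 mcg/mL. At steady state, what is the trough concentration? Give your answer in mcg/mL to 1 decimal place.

9.6 mcg/mL

k = ln2/t½ = ln2/44 ≈ 0.015753 h⁻¹; fraction remaining f = e^(−kτ) = e^(−0.015753×25) ≈ 0.6745.
Single-dose peak C₀ = D/Vd = 1260/271 ≈ 4.649 mcg/mL.
Steady-state trough Cmin,ss = C₀·f/(1−f) ≈ 4.649 × 0.6745/0.3255 ≈ 9.634 mcg/mL.
Trough 9.6 mcg/mL vs MEC 9 mcg/mL: adequate.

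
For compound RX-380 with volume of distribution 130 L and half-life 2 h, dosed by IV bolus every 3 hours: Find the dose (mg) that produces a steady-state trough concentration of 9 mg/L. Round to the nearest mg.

2139 mg

τ/t½ = 3/2 ≈ 1.5, so f = (1/2)^(3/2) ≈ 0.353553.
Cmin,ss = (D/Vd)·f/(1−f), so D = Cmin,ss·Vd·(1−f)/f.
D = 9 × 130 × (1−f)/f ≈ 9 × 130 × 1.82843 ≈ 2139.26 mg.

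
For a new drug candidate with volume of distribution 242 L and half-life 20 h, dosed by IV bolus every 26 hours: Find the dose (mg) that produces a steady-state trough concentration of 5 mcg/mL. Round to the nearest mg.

1769 mg

τ/t½ = 26/20 ≈ 1.3, so f = (1/2)^(26/20) ≈ 0.406126.
Cmin,ss = (D/Vd)·f/(1−f), so D = Cmin,ss·Vd·(1−f)/f.
D = 5 × 242 × (1−f)/f ≈ 5 × 242 × 1.46229 ≈ 1769.37 mg.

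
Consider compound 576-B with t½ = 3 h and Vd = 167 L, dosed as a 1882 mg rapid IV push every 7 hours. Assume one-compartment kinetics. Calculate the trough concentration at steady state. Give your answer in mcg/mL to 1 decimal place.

2.8 mcg/mL

Over one 7-h interval, 7/3 ≈ 2.3333 half-lives elapse, leaving f ≈ 0.1984 of each dose.
Single-dose peak C₀ = D/Vd = 1882/167 ≈ 11.269 mcg/mL.
Steady-state trough Cmin,ss = C₀·f/(1−f) ≈ 11.269 × 0.1984/0.8016 ≈ 2.789 mcg/mL.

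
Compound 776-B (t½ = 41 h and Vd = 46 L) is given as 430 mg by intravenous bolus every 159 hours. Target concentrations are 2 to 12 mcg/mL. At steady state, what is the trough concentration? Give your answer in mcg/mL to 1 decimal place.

0.7 mcg/mL

τ/t½ = 159/41 ≈ 3.878, so fraction remaining f = (1/2)^(159/41) ≈ 0.0680.
Single-dose peak C₀ = D/Vd = 430/46 ≈ 9.348 mcg/mL.
Steady-state trough Cmin,ss = C₀·f/(1−f) ≈ 9.348 × 0.0680/0.9320 ≈ 0.682 mcg/mL.
Trough 0.7 mcg/mL vs MEC 2 mcg/mL: subtherapeutic.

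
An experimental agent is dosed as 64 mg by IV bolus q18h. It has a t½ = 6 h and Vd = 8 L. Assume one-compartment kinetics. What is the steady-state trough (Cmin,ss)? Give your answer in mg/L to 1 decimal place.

1.1 mg/L

τ = 18 h = 3 half-lives, so f = (1/2)^3 = 0.125.
Accumulation ratio R = 1/(1 − f) = 1/0.875 = 8/7.
Single-dose peak C₀ = D/Vd = 64/8 = 8 mg/L.
Steady-state peak Cmax,ss = C₀·R = 8 × 8/7 ≈ 9.143 mg/L.
Steady-state trough Cmin,ss = Cmax,ss·f ≈ 9.143 × 0.125 ≈ 1.143 mg/L.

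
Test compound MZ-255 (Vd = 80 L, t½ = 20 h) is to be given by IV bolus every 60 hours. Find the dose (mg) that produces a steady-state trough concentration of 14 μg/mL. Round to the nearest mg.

7840 mg

τ/t½ = 60/20 ≈ 3, so f = (1/2)^(60/20) ≈ 0.125000.
Cmin,ss = (D/Vd)·f/(1−f), so D = Cmin,ss·Vd·(1−f)/f.
D = 14 × 80 × (1−f)/f ≈ 14 × 80 × 7.00000 ≈ 7840.00 mg.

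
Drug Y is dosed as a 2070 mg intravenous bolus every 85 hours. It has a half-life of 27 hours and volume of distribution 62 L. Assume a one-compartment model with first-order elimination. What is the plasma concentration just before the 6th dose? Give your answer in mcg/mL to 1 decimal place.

4.2 mcg/mL

f = (1/2)^(τ/t½) = (1/2)^(85/27) ≈ 0.1128.
C₀ = D/Vd = 2070/62 ≈ 33.387 mcg/mL.
Before the 6th dose, 5 doses have been given. Superposition: Cmin = C₀·(f + f² + … + f^5).
≈ 33.387 × (0.1128 + 0.0127 + 0.0014 + 0.0002 + 0.0000) ≈ 33.387 × 0.1271 ≈ 4.243 mcg/mL.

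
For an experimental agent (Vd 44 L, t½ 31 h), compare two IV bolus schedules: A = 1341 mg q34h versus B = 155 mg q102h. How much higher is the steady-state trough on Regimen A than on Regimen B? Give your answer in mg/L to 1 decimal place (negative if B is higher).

26.4 mg/L

Regimen A: f = (1/2)^(34/31) ≈ 0.4676; Cmin,ss = (1341/44)·f/(1−f) ≈ 26.768 mg/L.
Regimen B: f = (1/2)^(102/31) ≈ 0.1022; Cmin,ss = (155/44)·f/(1−f) ≈ 0.401 mg/L.
Difference ≈ 26.768 − 0.401 ≈ 26.367 mg/L.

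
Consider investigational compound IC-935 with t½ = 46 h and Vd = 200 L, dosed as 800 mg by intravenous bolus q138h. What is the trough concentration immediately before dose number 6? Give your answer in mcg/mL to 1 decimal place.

0.6 mcg/mL

f = (1/2)^(τ/t½) = (1/2)^(138/46) ≈ 0.1250.
C₀ = D/Vd = 800/200 ≈ 4.000 mcg/mL.
Before the 6th dose, 5 doses have been given. Superposition: Cmin = C₀·(f + f² + … + f^5).
≈ 4.000 × (0.1250 + 0.0156 + 0.0020 + 0.0002 + 0.0000) ≈ 4.000 × 0.1428 ≈ 0.571 mcg/mL.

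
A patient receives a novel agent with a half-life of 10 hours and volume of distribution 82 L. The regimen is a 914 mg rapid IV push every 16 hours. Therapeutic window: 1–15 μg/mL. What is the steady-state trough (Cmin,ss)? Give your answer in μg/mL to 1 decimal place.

k = ln2/t½ = ln2/10 ≈ 0.069315 h⁻¹; fraction remaining f = e^(−kτ) = e^(−0.069315×16) ≈ 0.3299.
Single-dose peak C₀ = D/Vd = 914/82 ≈ 11.146 μg/mL.
Steady-state trough Cmin,ss = C₀·f/(1−f) ≈ 11.146 × 0.3299/0.6701 ≈ 5.487 μg/mL.
Trough 5.5 μg/mL vs MEC 1 μg/mL: adequate.

5.5 μg/mL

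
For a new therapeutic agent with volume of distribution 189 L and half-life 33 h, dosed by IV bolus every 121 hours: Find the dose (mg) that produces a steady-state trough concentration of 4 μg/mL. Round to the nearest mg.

8845 mg

τ/t½ = 121/33 ≈ 3.6667, so f = (1/2)^(121/33) ≈ 0.078745.
Cmin,ss = (D/Vd)·f/(1−f), so D = Cmin,ss·Vd·(1−f)/f.
D = 4 × 189 × (1−f)/f ≈ 4 × 189 × 11.69922 ≈ 8844.61 mg.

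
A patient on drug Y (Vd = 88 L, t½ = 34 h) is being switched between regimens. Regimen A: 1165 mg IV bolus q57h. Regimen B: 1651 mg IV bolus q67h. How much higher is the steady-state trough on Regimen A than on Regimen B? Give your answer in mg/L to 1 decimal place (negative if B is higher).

Regimen A: f = (1/2)^(57/34) ≈ 0.3128; Cmin,ss = (1165/88)·f/(1−f) ≈ 6.026 mg/L.
Regimen B: f = (1/2)^(67/34) ≈ 0.2551; Cmin,ss = (1651/88)·f/(1−f) ≈ 6.425 mg/L.
Difference ≈ 6.026 − 6.425 ≈ -0.399 mg/L.

-0.4 mg/L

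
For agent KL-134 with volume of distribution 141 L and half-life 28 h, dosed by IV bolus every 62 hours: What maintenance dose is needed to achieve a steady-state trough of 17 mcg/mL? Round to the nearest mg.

8726 mg

τ/t½ = 62/28 ≈ 2.2143, so f = (1/2)^(62/28) ≈ 0.215493.
Cmin,ss = (D/Vd)·f/(1−f), so D = Cmin,ss·Vd·(1−f)/f.
D = 17 × 141 × (1−f)/f ≈ 17 × 141 × 3.64052 ≈ 8726.33 mg.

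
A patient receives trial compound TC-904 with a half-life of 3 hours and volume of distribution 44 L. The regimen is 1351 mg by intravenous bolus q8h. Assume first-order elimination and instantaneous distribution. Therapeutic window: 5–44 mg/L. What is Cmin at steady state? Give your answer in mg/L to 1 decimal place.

5.7 mg/L

τ/t½ = 8/3 ≈ 2.6667, so fraction remaining f = (1/2)^(8/3) ≈ 0.1575.
At steady state, accumulation factor R = 1/(1 − e^(−kτ)) ≈ 1.1869.
Each bolus raises the concentration by D/Vd = 1351/44 ≈ 30.705 mg/L.
Cmax,ss = C₀/(1 − f) ≈ 30.705/0.8425 ≈ 36.445 mg/L.
Steady-state trough Cmin,ss = Cmax,ss·f ≈ 36.445 × 0.1575 ≈ 5.740 mg/L.
Trough 5.7 mg/L vs MEC 5 mg/L: adequate.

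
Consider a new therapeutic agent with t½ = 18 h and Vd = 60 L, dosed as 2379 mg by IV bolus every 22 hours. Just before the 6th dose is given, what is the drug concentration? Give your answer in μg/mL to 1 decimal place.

29.3 μg/mL

f = (1/2)^(τ/t½) = (1/2)^(22/18) ≈ 0.4286.
C₀ = D/Vd = 2379/60 ≈ 39.650 μg/mL.
Before the 6th dose, 5 doses have been given. Superposition: Cmin = C₀·(f + f² + … + f^5).
≈ 39.650 × (0.4286 + 0.1837 + 0.0787 + 0.0337 + 0.0145) ≈ 39.650 × 0.7392 ≈ 29.309 μg/mL.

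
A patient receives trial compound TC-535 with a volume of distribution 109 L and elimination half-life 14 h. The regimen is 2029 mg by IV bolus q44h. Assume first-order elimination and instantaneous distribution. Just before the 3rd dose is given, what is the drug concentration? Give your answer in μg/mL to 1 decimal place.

2.3 μg/mL

f = (1/2)^(τ/t½) = (1/2)^(44/14) ≈ 0.1132.
C₀ = D/Vd = 2029/109 ≈ 18.615 μg/mL.
Before the 3rd dose, 2 doses have been given. Superposition: Cmin = C₀·(f + f²).
≈ 18.615 × (0.1132 + 0.0128) ≈ 18.615 × 0.1260 ≈ 2.345 μg/mL.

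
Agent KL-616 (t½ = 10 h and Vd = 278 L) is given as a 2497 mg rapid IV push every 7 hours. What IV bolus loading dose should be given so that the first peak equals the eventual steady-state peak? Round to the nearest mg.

6495 mg

f = (1/2)^(7/10) ≈ 0.615572; accumulation ratio R = 1/(1−f) ≈ 2.60127.
Loading dose to hit Cmax,ss on first dose: D_load = D_maint·R ≈ 2497 × 2.60127 ≈ 6495.37 mg.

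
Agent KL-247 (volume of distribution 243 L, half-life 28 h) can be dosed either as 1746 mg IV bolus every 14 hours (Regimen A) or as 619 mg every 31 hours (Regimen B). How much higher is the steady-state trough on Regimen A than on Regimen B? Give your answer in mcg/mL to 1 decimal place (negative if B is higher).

15.1 mcg/mL

Regimen A: f = (1/2)^(14/28) ≈ 0.7071; Cmin,ss = (1746/243)·f/(1−f) ≈ 17.346 mcg/mL.
Regimen B: f = (1/2)^(31/28) ≈ 0.4642; Cmin,ss = (619/243)·f/(1−f) ≈ 2.207 mcg/mL.
Difference ≈ 17.346 − 2.207 ≈ 15.139 mcg/mL.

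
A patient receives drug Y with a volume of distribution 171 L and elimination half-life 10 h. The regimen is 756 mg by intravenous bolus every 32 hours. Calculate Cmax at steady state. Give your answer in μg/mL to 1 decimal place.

Over one 32-h interval, 32/10 ≈ 3.2 half-lives elapse, leaving f ≈ 0.1088 of each dose.
Accumulation ratio R = 1/(1 − f) ≈ 1/0.8912 ≈ 1.1221.
Single-dose peak C₀ = D/Vd = 756/171 ≈ 4.421 μg/mL.
Cmax,ss = C₀/(1 − f) ≈ 4.421/0.8912 ≈ 4.961 μg/mL.

5.0 μg/mL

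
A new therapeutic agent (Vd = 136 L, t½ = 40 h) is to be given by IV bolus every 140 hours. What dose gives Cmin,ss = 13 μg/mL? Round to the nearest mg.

18235 mg

τ/t½ = 140/40 ≈ 3.5, so f = (1/2)^(140/40) ≈ 0.088388.
Cmin,ss = (D/Vd)·f/(1−f), so D = Cmin,ss·Vd·(1−f)/f.
D = 13 × 136 × (1−f)/f ≈ 13 × 136 × 10.31375 ≈ 18234.71 mg.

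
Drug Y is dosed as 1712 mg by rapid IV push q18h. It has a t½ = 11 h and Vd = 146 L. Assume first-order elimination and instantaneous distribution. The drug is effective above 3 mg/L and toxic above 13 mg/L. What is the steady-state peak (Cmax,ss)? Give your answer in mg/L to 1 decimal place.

17.3 mg/L

Over one 18-h interval, 18/11 ≈ 1.6364 half-lives elapse, leaving f ≈ 0.3217 of each dose.
At steady state, accumulation factor R = 1/(1 − e^(−kτ)) ≈ 1.4743.
Single-dose peak C₀ = D/Vd = 1712/146 ≈ 11.726 mg/L.
Steady-state peak Cmax,ss = C₀·R ≈ 11.726 × 1.4743 ≈ 17.288 mg/L.
Peak 17.3 mg/L vs MTC 13 mg/L: exceeds toxic threshold.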